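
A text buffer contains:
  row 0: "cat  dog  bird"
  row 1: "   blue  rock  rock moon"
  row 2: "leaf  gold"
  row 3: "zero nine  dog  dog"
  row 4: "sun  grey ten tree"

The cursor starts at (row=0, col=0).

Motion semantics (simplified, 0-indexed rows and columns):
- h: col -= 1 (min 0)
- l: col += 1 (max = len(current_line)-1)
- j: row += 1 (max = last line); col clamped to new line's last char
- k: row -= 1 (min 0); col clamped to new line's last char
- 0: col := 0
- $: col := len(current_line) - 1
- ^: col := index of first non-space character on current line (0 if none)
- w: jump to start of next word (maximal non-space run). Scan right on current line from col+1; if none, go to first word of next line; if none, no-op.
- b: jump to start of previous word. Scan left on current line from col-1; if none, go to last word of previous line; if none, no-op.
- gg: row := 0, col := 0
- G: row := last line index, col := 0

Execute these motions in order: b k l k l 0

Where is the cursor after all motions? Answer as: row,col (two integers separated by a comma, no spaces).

After 1 (b): row=0 col=0 char='c'
After 2 (k): row=0 col=0 char='c'
After 3 (l): row=0 col=1 char='a'
After 4 (k): row=0 col=1 char='a'
After 5 (l): row=0 col=2 char='t'
After 6 (0): row=0 col=0 char='c'

Answer: 0,0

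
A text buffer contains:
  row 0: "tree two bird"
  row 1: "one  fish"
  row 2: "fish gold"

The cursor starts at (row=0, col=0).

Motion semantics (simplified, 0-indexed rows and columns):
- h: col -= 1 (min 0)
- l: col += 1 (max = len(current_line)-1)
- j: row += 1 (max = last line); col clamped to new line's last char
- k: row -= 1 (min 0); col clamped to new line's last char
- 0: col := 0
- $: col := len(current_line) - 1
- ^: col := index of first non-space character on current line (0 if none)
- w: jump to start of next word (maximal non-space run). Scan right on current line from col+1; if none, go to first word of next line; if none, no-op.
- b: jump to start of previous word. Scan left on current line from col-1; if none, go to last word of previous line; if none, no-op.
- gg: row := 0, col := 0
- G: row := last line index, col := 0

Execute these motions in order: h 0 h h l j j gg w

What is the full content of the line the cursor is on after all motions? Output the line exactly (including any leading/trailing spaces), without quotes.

After 1 (h): row=0 col=0 char='t'
After 2 (0): row=0 col=0 char='t'
After 3 (h): row=0 col=0 char='t'
After 4 (h): row=0 col=0 char='t'
After 5 (l): row=0 col=1 char='r'
After 6 (j): row=1 col=1 char='n'
After 7 (j): row=2 col=1 char='i'
After 8 (gg): row=0 col=0 char='t'
After 9 (w): row=0 col=5 char='t'

Answer: tree two bird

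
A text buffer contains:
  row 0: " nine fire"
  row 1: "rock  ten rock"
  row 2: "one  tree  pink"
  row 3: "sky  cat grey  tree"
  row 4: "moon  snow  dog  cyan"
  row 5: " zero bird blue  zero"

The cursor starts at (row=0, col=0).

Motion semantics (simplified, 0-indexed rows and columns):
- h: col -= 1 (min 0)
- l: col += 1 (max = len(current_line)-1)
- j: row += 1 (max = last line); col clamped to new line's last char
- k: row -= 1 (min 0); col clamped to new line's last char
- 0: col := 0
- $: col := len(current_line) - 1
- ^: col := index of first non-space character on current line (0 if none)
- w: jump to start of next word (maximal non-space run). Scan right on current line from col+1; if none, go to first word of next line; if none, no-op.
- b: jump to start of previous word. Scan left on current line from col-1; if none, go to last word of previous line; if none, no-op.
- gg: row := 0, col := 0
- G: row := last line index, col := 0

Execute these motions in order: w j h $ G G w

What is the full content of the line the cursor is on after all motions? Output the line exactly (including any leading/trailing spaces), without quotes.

After 1 (w): row=0 col=1 char='n'
After 2 (j): row=1 col=1 char='o'
After 3 (h): row=1 col=0 char='r'
After 4 ($): row=1 col=13 char='k'
After 5 (G): row=5 col=0 char='_'
After 6 (G): row=5 col=0 char='_'
After 7 (w): row=5 col=1 char='z'

Answer:  zero bird blue  zero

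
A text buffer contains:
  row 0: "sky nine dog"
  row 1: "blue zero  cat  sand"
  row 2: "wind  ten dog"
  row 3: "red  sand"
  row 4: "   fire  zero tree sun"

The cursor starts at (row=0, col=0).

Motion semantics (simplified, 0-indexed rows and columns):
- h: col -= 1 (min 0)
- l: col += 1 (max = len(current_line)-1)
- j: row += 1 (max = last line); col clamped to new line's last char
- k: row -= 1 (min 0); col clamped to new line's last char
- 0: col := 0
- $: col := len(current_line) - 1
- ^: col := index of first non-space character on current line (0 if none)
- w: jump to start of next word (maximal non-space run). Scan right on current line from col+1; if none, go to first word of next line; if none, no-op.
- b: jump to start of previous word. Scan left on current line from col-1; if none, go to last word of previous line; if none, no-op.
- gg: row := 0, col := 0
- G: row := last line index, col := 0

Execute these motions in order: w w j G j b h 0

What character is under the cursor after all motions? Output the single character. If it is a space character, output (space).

After 1 (w): row=0 col=4 char='n'
After 2 (w): row=0 col=9 char='d'
After 3 (j): row=1 col=9 char='_'
After 4 (G): row=4 col=0 char='_'
After 5 (j): row=4 col=0 char='_'
After 6 (b): row=3 col=5 char='s'
After 7 (h): row=3 col=4 char='_'
After 8 (0): row=3 col=0 char='r'

Answer: r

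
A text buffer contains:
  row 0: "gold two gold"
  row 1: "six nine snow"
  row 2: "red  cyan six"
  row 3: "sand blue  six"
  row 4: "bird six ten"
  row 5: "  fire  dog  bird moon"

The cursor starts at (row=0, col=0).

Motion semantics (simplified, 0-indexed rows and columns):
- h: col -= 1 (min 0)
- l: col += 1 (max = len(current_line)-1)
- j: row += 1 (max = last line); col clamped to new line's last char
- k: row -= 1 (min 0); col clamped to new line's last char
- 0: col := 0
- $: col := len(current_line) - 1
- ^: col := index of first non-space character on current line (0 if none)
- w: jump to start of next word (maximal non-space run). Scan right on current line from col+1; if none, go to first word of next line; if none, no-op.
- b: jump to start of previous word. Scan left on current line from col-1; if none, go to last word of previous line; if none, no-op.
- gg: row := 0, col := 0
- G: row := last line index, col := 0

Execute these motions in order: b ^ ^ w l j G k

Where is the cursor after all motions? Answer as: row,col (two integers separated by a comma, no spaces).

Answer: 4,0

Derivation:
After 1 (b): row=0 col=0 char='g'
After 2 (^): row=0 col=0 char='g'
After 3 (^): row=0 col=0 char='g'
After 4 (w): row=0 col=5 char='t'
After 5 (l): row=0 col=6 char='w'
After 6 (j): row=1 col=6 char='n'
After 7 (G): row=5 col=0 char='_'
After 8 (k): row=4 col=0 char='b'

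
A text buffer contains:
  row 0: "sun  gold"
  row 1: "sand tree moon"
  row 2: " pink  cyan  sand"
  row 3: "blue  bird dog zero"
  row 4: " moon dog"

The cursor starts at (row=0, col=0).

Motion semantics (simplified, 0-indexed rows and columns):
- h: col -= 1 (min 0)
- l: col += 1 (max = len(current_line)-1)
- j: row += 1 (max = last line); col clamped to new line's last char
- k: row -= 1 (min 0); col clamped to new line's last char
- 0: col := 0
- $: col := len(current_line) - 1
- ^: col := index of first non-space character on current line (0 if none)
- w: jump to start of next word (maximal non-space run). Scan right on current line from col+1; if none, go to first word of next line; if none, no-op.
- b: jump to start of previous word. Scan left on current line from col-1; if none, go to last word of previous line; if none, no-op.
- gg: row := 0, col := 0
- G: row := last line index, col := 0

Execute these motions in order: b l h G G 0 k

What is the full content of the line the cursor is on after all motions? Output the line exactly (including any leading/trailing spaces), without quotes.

After 1 (b): row=0 col=0 char='s'
After 2 (l): row=0 col=1 char='u'
After 3 (h): row=0 col=0 char='s'
After 4 (G): row=4 col=0 char='_'
After 5 (G): row=4 col=0 char='_'
After 6 (0): row=4 col=0 char='_'
After 7 (k): row=3 col=0 char='b'

Answer: blue  bird dog zero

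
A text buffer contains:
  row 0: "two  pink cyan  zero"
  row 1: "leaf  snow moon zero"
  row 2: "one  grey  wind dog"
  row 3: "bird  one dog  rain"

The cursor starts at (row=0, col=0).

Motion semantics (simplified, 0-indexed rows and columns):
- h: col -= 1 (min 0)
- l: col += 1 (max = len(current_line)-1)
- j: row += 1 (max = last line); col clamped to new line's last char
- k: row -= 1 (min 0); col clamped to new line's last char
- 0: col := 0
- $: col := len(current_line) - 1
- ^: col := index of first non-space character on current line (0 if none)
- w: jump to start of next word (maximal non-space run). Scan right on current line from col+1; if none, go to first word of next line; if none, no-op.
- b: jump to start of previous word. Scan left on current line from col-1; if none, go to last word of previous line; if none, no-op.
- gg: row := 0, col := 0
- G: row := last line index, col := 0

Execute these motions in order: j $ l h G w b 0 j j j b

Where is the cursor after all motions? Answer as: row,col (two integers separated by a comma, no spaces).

After 1 (j): row=1 col=0 char='l'
After 2 ($): row=1 col=19 char='o'
After 3 (l): row=1 col=19 char='o'
After 4 (h): row=1 col=18 char='r'
After 5 (G): row=3 col=0 char='b'
After 6 (w): row=3 col=6 char='o'
After 7 (b): row=3 col=0 char='b'
After 8 (0): row=3 col=0 char='b'
After 9 (j): row=3 col=0 char='b'
After 10 (j): row=3 col=0 char='b'
After 11 (j): row=3 col=0 char='b'
After 12 (b): row=2 col=16 char='d'

Answer: 2,16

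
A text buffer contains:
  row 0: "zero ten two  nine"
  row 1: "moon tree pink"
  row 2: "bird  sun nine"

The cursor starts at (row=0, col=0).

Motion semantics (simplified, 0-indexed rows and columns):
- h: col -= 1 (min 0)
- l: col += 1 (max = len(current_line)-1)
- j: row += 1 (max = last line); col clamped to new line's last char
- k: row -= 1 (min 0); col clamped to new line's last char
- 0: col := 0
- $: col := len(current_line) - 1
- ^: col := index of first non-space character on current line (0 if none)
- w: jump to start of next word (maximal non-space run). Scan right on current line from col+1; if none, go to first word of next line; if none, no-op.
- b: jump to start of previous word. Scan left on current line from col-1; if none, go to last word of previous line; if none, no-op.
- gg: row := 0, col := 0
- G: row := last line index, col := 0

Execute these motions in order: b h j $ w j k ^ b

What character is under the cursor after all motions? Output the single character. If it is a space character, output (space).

Answer: n

Derivation:
After 1 (b): row=0 col=0 char='z'
After 2 (h): row=0 col=0 char='z'
After 3 (j): row=1 col=0 char='m'
After 4 ($): row=1 col=13 char='k'
After 5 (w): row=2 col=0 char='b'
After 6 (j): row=2 col=0 char='b'
After 7 (k): row=1 col=0 char='m'
After 8 (^): row=1 col=0 char='m'
After 9 (b): row=0 col=14 char='n'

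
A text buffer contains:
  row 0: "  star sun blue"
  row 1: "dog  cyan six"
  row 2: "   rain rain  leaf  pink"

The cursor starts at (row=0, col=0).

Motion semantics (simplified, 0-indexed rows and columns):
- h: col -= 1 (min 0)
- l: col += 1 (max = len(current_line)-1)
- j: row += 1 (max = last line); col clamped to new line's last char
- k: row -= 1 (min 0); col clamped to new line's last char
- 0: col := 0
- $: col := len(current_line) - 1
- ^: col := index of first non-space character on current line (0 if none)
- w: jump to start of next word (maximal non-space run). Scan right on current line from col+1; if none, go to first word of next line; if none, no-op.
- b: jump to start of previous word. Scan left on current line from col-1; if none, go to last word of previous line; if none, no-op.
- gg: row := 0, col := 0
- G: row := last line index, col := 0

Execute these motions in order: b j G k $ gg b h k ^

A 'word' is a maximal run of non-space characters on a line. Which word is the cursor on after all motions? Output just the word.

After 1 (b): row=0 col=0 char='_'
After 2 (j): row=1 col=0 char='d'
After 3 (G): row=2 col=0 char='_'
After 4 (k): row=1 col=0 char='d'
After 5 ($): row=1 col=12 char='x'
After 6 (gg): row=0 col=0 char='_'
After 7 (b): row=0 col=0 char='_'
After 8 (h): row=0 col=0 char='_'
After 9 (k): row=0 col=0 char='_'
After 10 (^): row=0 col=2 char='s'

Answer: star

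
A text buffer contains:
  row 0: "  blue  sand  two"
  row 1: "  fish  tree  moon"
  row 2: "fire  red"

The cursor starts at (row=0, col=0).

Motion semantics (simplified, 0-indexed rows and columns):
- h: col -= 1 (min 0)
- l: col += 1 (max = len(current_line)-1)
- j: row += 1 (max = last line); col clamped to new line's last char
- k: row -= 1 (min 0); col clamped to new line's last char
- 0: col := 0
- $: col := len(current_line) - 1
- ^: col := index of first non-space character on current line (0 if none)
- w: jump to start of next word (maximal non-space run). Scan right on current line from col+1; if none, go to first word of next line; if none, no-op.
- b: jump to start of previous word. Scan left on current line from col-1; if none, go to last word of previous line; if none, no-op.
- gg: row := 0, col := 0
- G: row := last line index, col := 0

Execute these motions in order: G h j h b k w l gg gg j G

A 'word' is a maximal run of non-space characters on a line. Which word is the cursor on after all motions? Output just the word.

Answer: fire

Derivation:
After 1 (G): row=2 col=0 char='f'
After 2 (h): row=2 col=0 char='f'
After 3 (j): row=2 col=0 char='f'
After 4 (h): row=2 col=0 char='f'
After 5 (b): row=1 col=14 char='m'
After 6 (k): row=0 col=14 char='t'
After 7 (w): row=1 col=2 char='f'
After 8 (l): row=1 col=3 char='i'
After 9 (gg): row=0 col=0 char='_'
After 10 (gg): row=0 col=0 char='_'
After 11 (j): row=1 col=0 char='_'
After 12 (G): row=2 col=0 char='f'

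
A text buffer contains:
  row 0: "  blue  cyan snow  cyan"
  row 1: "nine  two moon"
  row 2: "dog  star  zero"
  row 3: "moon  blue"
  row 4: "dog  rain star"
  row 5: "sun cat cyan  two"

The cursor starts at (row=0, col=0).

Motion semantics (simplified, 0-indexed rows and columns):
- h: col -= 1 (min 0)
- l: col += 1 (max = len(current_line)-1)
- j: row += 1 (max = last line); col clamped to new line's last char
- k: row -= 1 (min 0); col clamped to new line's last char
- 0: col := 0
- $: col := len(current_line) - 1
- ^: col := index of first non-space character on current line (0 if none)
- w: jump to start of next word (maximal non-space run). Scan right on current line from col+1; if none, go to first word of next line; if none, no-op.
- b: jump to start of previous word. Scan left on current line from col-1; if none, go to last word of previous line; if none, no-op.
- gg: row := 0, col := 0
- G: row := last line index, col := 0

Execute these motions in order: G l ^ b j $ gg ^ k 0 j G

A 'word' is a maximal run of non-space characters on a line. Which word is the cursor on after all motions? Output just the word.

After 1 (G): row=5 col=0 char='s'
After 2 (l): row=5 col=1 char='u'
After 3 (^): row=5 col=0 char='s'
After 4 (b): row=4 col=10 char='s'
After 5 (j): row=5 col=10 char='a'
After 6 ($): row=5 col=16 char='o'
After 7 (gg): row=0 col=0 char='_'
After 8 (^): row=0 col=2 char='b'
After 9 (k): row=0 col=2 char='b'
After 10 (0): row=0 col=0 char='_'
After 11 (j): row=1 col=0 char='n'
After 12 (G): row=5 col=0 char='s'

Answer: sun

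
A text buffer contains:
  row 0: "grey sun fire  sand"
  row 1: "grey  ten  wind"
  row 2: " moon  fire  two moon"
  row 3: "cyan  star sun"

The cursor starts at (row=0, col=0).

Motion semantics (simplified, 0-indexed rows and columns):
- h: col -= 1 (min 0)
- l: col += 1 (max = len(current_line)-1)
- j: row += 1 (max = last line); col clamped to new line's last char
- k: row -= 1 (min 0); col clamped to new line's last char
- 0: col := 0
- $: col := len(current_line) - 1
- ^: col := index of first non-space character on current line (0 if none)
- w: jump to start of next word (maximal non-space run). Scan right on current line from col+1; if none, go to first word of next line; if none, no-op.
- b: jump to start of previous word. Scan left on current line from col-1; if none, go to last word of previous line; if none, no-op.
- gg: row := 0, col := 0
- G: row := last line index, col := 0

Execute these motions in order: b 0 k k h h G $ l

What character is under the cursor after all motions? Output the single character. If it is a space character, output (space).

After 1 (b): row=0 col=0 char='g'
After 2 (0): row=0 col=0 char='g'
After 3 (k): row=0 col=0 char='g'
After 4 (k): row=0 col=0 char='g'
After 5 (h): row=0 col=0 char='g'
After 6 (h): row=0 col=0 char='g'
After 7 (G): row=3 col=0 char='c'
After 8 ($): row=3 col=13 char='n'
After 9 (l): row=3 col=13 char='n'

Answer: n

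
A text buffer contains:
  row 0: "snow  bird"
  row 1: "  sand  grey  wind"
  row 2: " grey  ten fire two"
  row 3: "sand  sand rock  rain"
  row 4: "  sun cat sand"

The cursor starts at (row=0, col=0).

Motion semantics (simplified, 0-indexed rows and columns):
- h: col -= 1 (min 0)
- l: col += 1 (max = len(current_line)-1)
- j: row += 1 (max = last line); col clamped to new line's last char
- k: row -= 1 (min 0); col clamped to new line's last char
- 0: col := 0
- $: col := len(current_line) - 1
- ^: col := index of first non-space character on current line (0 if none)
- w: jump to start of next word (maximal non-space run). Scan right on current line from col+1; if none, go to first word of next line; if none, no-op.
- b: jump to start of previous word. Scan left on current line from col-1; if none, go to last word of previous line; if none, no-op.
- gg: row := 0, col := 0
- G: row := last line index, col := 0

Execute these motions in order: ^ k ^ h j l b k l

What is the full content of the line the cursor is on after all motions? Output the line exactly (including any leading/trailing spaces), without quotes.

Answer: snow  bird

Derivation:
After 1 (^): row=0 col=0 char='s'
After 2 (k): row=0 col=0 char='s'
After 3 (^): row=0 col=0 char='s'
After 4 (h): row=0 col=0 char='s'
After 5 (j): row=1 col=0 char='_'
After 6 (l): row=1 col=1 char='_'
After 7 (b): row=0 col=6 char='b'
After 8 (k): row=0 col=6 char='b'
After 9 (l): row=0 col=7 char='i'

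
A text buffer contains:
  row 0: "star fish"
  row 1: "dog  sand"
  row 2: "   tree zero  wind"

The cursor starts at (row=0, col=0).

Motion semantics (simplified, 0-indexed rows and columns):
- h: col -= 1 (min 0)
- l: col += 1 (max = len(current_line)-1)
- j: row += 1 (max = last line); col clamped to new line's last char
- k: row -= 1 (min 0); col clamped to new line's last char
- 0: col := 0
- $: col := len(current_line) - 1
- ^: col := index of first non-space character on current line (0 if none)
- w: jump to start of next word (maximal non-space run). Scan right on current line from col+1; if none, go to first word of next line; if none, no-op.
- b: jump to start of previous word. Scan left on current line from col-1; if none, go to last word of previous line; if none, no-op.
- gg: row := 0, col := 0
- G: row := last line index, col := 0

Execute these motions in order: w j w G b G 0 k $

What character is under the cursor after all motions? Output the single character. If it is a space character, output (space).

Answer: d

Derivation:
After 1 (w): row=0 col=5 char='f'
After 2 (j): row=1 col=5 char='s'
After 3 (w): row=2 col=3 char='t'
After 4 (G): row=2 col=0 char='_'
After 5 (b): row=1 col=5 char='s'
After 6 (G): row=2 col=0 char='_'
After 7 (0): row=2 col=0 char='_'
After 8 (k): row=1 col=0 char='d'
After 9 ($): row=1 col=8 char='d'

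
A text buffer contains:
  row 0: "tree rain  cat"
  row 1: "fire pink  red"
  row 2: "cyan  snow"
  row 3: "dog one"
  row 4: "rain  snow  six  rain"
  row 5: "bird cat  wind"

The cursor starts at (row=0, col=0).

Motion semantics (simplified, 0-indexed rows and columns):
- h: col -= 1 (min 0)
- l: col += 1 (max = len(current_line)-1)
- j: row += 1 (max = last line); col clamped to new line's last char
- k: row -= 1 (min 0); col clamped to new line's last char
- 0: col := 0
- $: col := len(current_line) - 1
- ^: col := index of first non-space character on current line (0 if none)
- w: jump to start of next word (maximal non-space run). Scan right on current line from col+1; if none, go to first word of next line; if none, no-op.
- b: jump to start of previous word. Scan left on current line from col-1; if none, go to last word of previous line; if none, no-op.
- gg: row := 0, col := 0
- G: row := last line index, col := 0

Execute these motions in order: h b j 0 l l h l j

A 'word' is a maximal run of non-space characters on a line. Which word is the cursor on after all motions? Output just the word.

Answer: cyan

Derivation:
After 1 (h): row=0 col=0 char='t'
After 2 (b): row=0 col=0 char='t'
After 3 (j): row=1 col=0 char='f'
After 4 (0): row=1 col=0 char='f'
After 5 (l): row=1 col=1 char='i'
After 6 (l): row=1 col=2 char='r'
After 7 (h): row=1 col=1 char='i'
After 8 (l): row=1 col=2 char='r'
After 9 (j): row=2 col=2 char='a'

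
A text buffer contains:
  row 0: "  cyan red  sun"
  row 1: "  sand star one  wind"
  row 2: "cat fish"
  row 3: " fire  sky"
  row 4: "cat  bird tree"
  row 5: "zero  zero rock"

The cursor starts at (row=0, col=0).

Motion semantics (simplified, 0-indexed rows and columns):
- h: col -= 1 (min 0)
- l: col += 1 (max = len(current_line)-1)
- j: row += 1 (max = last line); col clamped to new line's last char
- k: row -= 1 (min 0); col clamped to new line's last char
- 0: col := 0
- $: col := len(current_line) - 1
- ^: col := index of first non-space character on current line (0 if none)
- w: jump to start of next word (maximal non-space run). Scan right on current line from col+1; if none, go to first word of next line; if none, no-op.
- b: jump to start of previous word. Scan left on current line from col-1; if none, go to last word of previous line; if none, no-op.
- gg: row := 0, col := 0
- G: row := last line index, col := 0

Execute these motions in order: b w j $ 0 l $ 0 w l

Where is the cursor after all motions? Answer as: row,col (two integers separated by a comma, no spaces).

Answer: 1,3

Derivation:
After 1 (b): row=0 col=0 char='_'
After 2 (w): row=0 col=2 char='c'
After 3 (j): row=1 col=2 char='s'
After 4 ($): row=1 col=20 char='d'
After 5 (0): row=1 col=0 char='_'
After 6 (l): row=1 col=1 char='_'
After 7 ($): row=1 col=20 char='d'
After 8 (0): row=1 col=0 char='_'
After 9 (w): row=1 col=2 char='s'
After 10 (l): row=1 col=3 char='a'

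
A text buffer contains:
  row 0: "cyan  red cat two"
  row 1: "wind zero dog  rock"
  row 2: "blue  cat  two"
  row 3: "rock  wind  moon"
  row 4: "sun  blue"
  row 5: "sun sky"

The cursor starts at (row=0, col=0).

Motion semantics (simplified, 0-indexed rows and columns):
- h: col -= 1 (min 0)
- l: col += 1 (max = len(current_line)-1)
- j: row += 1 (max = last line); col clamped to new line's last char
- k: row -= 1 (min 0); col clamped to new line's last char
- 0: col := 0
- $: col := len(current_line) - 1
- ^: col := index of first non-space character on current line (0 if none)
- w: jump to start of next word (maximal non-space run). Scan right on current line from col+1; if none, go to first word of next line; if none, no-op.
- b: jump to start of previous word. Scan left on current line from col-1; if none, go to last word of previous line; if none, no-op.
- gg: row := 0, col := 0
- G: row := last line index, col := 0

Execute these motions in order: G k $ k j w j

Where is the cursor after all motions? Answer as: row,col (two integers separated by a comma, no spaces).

Answer: 5,0

Derivation:
After 1 (G): row=5 col=0 char='s'
After 2 (k): row=4 col=0 char='s'
After 3 ($): row=4 col=8 char='e'
After 4 (k): row=3 col=8 char='n'
After 5 (j): row=4 col=8 char='e'
After 6 (w): row=5 col=0 char='s'
After 7 (j): row=5 col=0 char='s'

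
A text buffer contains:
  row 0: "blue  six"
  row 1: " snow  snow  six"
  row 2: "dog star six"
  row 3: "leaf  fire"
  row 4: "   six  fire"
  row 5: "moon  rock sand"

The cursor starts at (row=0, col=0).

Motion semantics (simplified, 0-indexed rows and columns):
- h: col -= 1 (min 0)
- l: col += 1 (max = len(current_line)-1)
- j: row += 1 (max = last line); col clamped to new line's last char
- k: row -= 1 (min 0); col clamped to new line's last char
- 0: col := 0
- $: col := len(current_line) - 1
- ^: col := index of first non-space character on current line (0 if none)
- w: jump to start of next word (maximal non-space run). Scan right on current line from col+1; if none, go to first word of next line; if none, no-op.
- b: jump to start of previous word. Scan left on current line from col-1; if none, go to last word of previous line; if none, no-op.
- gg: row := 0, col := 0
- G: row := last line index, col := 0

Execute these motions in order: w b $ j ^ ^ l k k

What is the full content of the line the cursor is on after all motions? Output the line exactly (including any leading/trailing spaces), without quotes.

Answer: blue  six

Derivation:
After 1 (w): row=0 col=6 char='s'
After 2 (b): row=0 col=0 char='b'
After 3 ($): row=0 col=8 char='x'
After 4 (j): row=1 col=8 char='n'
After 5 (^): row=1 col=1 char='s'
After 6 (^): row=1 col=1 char='s'
After 7 (l): row=1 col=2 char='n'
After 8 (k): row=0 col=2 char='u'
After 9 (k): row=0 col=2 char='u'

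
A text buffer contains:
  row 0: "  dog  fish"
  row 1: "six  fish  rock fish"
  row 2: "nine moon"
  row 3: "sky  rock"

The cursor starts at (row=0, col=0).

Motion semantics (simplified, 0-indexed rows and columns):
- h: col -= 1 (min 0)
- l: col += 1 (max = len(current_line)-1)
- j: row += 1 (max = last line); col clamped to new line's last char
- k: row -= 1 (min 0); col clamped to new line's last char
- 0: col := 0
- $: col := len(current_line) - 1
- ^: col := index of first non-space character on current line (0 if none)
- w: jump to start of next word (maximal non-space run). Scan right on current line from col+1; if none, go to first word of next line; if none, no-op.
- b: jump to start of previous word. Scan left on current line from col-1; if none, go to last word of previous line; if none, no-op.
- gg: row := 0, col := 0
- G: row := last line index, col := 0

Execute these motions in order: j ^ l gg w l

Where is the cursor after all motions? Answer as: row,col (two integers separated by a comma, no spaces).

After 1 (j): row=1 col=0 char='s'
After 2 (^): row=1 col=0 char='s'
After 3 (l): row=1 col=1 char='i'
After 4 (gg): row=0 col=0 char='_'
After 5 (w): row=0 col=2 char='d'
After 6 (l): row=0 col=3 char='o'

Answer: 0,3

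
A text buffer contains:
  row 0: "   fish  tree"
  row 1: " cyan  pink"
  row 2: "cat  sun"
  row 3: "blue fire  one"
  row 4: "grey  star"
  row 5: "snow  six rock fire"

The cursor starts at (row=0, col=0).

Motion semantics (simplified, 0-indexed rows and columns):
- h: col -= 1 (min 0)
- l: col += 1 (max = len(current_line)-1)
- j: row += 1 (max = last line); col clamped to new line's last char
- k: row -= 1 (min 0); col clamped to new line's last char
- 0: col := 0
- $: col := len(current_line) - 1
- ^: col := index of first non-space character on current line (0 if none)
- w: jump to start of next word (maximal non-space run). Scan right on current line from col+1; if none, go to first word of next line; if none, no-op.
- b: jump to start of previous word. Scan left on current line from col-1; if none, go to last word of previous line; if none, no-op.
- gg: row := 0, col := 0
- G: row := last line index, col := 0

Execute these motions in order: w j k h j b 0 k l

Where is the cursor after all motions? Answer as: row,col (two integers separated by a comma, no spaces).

Answer: 0,1

Derivation:
After 1 (w): row=0 col=3 char='f'
After 2 (j): row=1 col=3 char='a'
After 3 (k): row=0 col=3 char='f'
After 4 (h): row=0 col=2 char='_'
After 5 (j): row=1 col=2 char='y'
After 6 (b): row=1 col=1 char='c'
After 7 (0): row=1 col=0 char='_'
After 8 (k): row=0 col=0 char='_'
After 9 (l): row=0 col=1 char='_'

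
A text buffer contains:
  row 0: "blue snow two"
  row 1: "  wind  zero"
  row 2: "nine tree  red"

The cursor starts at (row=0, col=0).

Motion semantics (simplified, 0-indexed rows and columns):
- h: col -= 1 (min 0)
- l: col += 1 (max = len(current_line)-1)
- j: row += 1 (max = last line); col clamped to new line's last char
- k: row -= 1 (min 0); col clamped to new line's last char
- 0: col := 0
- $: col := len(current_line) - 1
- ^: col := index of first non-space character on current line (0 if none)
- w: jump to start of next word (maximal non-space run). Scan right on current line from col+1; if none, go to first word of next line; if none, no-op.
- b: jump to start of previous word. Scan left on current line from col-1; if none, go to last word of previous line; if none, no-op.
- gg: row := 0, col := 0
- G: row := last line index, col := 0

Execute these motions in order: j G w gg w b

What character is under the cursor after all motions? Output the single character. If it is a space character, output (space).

Answer: b

Derivation:
After 1 (j): row=1 col=0 char='_'
After 2 (G): row=2 col=0 char='n'
After 3 (w): row=2 col=5 char='t'
After 4 (gg): row=0 col=0 char='b'
After 5 (w): row=0 col=5 char='s'
After 6 (b): row=0 col=0 char='b'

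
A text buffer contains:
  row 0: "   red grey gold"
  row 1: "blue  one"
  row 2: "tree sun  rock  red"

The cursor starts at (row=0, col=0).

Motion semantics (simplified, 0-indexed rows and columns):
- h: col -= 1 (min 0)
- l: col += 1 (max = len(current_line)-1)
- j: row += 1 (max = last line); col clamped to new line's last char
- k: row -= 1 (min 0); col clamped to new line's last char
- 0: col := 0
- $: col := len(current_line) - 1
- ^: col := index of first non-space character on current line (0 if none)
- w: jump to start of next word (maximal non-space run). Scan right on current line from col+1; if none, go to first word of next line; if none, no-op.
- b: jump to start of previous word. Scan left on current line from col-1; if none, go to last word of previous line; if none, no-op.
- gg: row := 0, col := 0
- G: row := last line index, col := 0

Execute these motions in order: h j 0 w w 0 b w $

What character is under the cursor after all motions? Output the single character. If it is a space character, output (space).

After 1 (h): row=0 col=0 char='_'
After 2 (j): row=1 col=0 char='b'
After 3 (0): row=1 col=0 char='b'
After 4 (w): row=1 col=6 char='o'
After 5 (w): row=2 col=0 char='t'
After 6 (0): row=2 col=0 char='t'
After 7 (b): row=1 col=6 char='o'
After 8 (w): row=2 col=0 char='t'
After 9 ($): row=2 col=18 char='d'

Answer: d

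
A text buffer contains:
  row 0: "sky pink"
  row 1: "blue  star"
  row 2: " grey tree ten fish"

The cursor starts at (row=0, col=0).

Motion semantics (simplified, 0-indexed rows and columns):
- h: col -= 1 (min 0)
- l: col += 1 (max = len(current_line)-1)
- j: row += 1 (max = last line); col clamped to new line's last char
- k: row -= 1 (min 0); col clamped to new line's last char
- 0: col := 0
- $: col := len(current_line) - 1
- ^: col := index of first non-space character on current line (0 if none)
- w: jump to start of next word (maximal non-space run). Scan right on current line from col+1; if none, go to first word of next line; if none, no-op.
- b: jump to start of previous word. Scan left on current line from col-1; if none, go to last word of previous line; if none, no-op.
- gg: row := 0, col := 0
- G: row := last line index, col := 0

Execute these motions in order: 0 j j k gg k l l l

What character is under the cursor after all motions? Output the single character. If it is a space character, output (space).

After 1 (0): row=0 col=0 char='s'
After 2 (j): row=1 col=0 char='b'
After 3 (j): row=2 col=0 char='_'
After 4 (k): row=1 col=0 char='b'
After 5 (gg): row=0 col=0 char='s'
After 6 (k): row=0 col=0 char='s'
After 7 (l): row=0 col=1 char='k'
After 8 (l): row=0 col=2 char='y'
After 9 (l): row=0 col=3 char='_'

Answer: (space)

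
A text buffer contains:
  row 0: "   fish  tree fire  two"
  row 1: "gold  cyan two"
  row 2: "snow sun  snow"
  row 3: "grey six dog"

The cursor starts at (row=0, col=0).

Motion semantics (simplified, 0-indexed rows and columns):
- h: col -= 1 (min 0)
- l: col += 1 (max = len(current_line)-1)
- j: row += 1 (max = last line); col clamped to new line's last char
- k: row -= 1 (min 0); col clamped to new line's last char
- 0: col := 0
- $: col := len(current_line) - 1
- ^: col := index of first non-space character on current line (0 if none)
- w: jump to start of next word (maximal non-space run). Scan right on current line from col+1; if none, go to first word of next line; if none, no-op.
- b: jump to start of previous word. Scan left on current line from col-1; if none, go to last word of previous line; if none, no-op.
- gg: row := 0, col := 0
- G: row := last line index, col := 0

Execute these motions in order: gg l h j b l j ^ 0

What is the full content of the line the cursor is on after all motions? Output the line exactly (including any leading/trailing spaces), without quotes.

After 1 (gg): row=0 col=0 char='_'
After 2 (l): row=0 col=1 char='_'
After 3 (h): row=0 col=0 char='_'
After 4 (j): row=1 col=0 char='g'
After 5 (b): row=0 col=20 char='t'
After 6 (l): row=0 col=21 char='w'
After 7 (j): row=1 col=13 char='o'
After 8 (^): row=1 col=0 char='g'
After 9 (0): row=1 col=0 char='g'

Answer: gold  cyan two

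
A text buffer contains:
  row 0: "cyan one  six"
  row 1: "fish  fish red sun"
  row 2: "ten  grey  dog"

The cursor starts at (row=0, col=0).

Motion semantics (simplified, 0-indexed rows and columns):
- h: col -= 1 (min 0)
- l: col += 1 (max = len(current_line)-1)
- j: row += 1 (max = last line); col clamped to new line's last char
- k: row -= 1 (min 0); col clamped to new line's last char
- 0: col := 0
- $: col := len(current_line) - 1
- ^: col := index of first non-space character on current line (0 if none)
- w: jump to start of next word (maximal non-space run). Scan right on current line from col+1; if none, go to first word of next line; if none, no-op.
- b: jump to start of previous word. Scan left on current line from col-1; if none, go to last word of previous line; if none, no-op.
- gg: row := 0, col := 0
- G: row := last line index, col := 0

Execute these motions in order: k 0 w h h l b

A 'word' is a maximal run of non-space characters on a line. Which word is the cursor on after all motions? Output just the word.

Answer: cyan

Derivation:
After 1 (k): row=0 col=0 char='c'
After 2 (0): row=0 col=0 char='c'
After 3 (w): row=0 col=5 char='o'
After 4 (h): row=0 col=4 char='_'
After 5 (h): row=0 col=3 char='n'
After 6 (l): row=0 col=4 char='_'
After 7 (b): row=0 col=0 char='c'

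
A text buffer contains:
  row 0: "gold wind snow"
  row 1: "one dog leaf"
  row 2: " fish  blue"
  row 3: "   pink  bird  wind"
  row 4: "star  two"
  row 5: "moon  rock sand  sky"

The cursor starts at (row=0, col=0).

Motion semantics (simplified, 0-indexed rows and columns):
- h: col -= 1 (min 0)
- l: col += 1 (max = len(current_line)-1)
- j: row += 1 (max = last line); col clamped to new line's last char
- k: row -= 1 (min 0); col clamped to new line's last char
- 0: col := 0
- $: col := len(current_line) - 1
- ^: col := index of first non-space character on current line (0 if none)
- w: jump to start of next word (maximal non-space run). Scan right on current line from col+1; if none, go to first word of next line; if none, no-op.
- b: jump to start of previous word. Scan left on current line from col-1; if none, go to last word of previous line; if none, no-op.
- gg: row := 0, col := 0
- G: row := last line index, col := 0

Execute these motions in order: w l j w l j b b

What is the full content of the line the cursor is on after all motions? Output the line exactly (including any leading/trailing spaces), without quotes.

After 1 (w): row=0 col=5 char='w'
After 2 (l): row=0 col=6 char='i'
After 3 (j): row=1 col=6 char='g'
After 4 (w): row=1 col=8 char='l'
After 5 (l): row=1 col=9 char='e'
After 6 (j): row=2 col=9 char='u'
After 7 (b): row=2 col=7 char='b'
After 8 (b): row=2 col=1 char='f'

Answer:  fish  blue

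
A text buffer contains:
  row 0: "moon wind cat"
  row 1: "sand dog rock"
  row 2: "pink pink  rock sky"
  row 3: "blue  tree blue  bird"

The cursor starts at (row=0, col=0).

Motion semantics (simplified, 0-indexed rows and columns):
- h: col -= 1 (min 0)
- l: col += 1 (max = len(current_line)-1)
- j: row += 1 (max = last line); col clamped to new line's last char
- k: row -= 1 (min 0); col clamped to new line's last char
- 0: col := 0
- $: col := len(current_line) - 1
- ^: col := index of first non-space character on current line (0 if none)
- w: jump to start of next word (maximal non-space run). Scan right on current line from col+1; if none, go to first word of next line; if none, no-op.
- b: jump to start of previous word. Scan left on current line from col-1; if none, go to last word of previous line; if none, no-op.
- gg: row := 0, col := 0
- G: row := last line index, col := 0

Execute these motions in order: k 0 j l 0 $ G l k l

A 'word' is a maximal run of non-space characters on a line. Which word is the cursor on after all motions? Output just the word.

Answer: pink

Derivation:
After 1 (k): row=0 col=0 char='m'
After 2 (0): row=0 col=0 char='m'
After 3 (j): row=1 col=0 char='s'
After 4 (l): row=1 col=1 char='a'
After 5 (0): row=1 col=0 char='s'
After 6 ($): row=1 col=12 char='k'
After 7 (G): row=3 col=0 char='b'
After 8 (l): row=3 col=1 char='l'
After 9 (k): row=2 col=1 char='i'
After 10 (l): row=2 col=2 char='n'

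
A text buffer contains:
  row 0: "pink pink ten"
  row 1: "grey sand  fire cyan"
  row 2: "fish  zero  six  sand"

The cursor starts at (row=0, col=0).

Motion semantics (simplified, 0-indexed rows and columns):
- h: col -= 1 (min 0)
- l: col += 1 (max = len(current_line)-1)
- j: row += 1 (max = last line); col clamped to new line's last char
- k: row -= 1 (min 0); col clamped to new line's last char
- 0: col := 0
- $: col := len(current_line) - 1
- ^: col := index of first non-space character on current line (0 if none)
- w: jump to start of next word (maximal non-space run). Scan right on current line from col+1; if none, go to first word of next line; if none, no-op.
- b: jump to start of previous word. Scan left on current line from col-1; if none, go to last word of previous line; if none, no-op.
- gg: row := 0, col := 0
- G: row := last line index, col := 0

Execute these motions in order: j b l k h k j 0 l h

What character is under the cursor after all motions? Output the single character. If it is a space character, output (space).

After 1 (j): row=1 col=0 char='g'
After 2 (b): row=0 col=10 char='t'
After 3 (l): row=0 col=11 char='e'
After 4 (k): row=0 col=11 char='e'
After 5 (h): row=0 col=10 char='t'
After 6 (k): row=0 col=10 char='t'
After 7 (j): row=1 col=10 char='_'
After 8 (0): row=1 col=0 char='g'
After 9 (l): row=1 col=1 char='r'
After 10 (h): row=1 col=0 char='g'

Answer: g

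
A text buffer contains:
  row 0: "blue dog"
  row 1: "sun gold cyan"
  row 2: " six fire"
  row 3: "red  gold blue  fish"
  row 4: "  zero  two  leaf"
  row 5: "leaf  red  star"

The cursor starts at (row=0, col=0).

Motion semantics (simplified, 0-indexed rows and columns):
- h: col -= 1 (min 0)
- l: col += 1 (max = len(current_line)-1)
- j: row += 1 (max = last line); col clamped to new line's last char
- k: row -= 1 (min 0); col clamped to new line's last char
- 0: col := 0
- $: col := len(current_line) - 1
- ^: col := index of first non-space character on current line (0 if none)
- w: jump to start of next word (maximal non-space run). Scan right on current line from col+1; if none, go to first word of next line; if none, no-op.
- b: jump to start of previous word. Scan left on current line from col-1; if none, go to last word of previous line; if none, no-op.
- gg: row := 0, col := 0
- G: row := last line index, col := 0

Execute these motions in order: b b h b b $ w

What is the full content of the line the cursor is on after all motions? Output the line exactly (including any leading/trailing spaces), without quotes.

After 1 (b): row=0 col=0 char='b'
After 2 (b): row=0 col=0 char='b'
After 3 (h): row=0 col=0 char='b'
After 4 (b): row=0 col=0 char='b'
After 5 (b): row=0 col=0 char='b'
After 6 ($): row=0 col=7 char='g'
After 7 (w): row=1 col=0 char='s'

Answer: sun gold cyan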